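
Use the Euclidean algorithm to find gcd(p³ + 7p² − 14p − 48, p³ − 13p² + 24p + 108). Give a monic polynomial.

Euclidean algorithm in ℚ[p]:
  p³ + 7p² − 14p − 48 = (p³ − 13p² + 24p + 108) + (20p² − 38p − 156)
  p³ − 13p² + 24p + 108 = ((1/20)p − 111/200)(20p² − 38p − 156) + ((1071/100)p + 1071/50)
  20p² − 38p − 156 = ((2000/1071)p − 2600/357)((1071/100)p + 1071/50) + (0)
Last nonzero remainder: (1071/100)p + 1071/50. Dividing through by 1071/100 gives the monic gcd p + 2.

p + 2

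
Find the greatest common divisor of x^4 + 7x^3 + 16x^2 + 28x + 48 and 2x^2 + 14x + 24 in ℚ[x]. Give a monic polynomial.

x^2 + 7x + 12

By polynomial division,
  x^4 + 7x^3 + 16x^2 + 28x + 48 = ((1/2)x^2 + 2)(2x^2 + 14x + 24) + (0)
Last nonzero remainder: 2x^2 + 14x + 24. Dividing through by 2 gives the monic gcd x^2 + 7x + 12.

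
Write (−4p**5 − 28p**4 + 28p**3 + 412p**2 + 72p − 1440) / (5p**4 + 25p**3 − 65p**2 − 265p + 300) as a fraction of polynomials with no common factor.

(−4p**2 − 4p + 24)/(5p − 5)

Apply the Euclidean algorithm:
  −4p**5 − 28p**4 + 28p**3 + 412p**2 + 72p − 1440 = (−(4/5)p − 8/5)(5p**4 + 25p**3 − 65p**2 − 265p + 300) + (16p**3 + 96p**2 − 112p − 960)
  5p**4 + 25p**3 − 65p**2 − 265p + 300 = ((5/16)p − 5/16)(16p**3 + 96p**2 − 112p − 960) + (0)
Last nonzero remainder: 16p**3 + 96p**2 − 112p − 960. Dividing through by 16 gives the monic gcd p**3 + 6p**2 − 7p − 60.
Cancel p**3 + 6p**2 − 7p − 60 from numerator and denominator to get the reduced form.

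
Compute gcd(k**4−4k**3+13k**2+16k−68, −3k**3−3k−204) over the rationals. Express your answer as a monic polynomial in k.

k**2−4k+17

Euclidean algorithm in ℚ[k]:
  k**4−4k**3+13k**2+16k−68 = (−(1/3)k+4/3)(−3k**3−3k−204) + (12k**2−48k+204)
  −3k**3−3k−204 = (−(1/4)k−1)(12k**2−48k+204) + (0)
Last nonzero remainder: 12k**2−48k+204. Dividing through by 12 gives the monic gcd k**2−4k+17.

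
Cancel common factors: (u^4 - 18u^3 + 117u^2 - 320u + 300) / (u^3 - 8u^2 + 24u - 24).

Apply the Euclidean algorithm:
  u^4 - 18u^3 + 117u^2 - 320u + 300 = (u - 10)(u^3 - 8u^2 + 24u - 24) + (13u^2 - 56u + 60)
  u^3 - 8u^2 + 24u - 24 = ((1/13)u - 48/169)(13u^2 - 56u + 60) + ((588/169)u - 1176/169)
  13u^2 - 56u + 60 = ((2197/588)u - 845/98)((588/169)u - 1176/169) + (0)
Last nonzero remainder: (588/169)u - 1176/169. Dividing through by 588/169 gives the monic gcd u - 2.
Cancel u - 2 from numerator and denominator to get the reduced form.

(u^3 - 16u^2 + 85u - 150)/(u^2 - 6u + 12)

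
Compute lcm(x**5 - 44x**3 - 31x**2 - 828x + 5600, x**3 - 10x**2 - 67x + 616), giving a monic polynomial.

By polynomial division,
  x**5 - 44x**3 - 31x**2 - 828x + 5600 = (x**2 + 10x + 123)(x**3 - 10x**2 - 67x + 616) + (1253x**2 + 1253x - 70168)
  x**3 - 10x**2 - 67x + 616 = ((1/1253)x - 11/1253)(1253x**2 + 1253x - 70168) + (0)
Last nonzero remainder: 1253x**2 + 1253x - 70168. Dividing through by 1253 gives the monic gcd x**2 + x - 56.
Then lcm(f, g) = f·g / gcd(f, g); expanding and making the result monic gives the answer.

x**6 - 11x**5 - 44x**4 + 453x**3 - 487x**2 + 14708x - 61600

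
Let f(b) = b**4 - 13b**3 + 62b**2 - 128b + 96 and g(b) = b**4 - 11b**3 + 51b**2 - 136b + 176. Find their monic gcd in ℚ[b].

b**2 - 8b + 16

By polynomial division,
  b**4 - 13b**3 + 62b**2 - 128b + 96 = (b**4 - 11b**3 + 51b**2 - 136b + 176) + (-2b**3 + 11b**2 + 8b - 80)
  b**4 - 11b**3 + 51b**2 - 136b + 176 = (-(1/2)b + 11/4)(-2b**3 + 11b**2 + 8b - 80) + ((99/4)b**2 - 198b + 396)
  -2b**3 + 11b**2 + 8b - 80 = (-(8/99)b - 20/99)((99/4)b**2 - 198b + 396) + (0)
Last nonzero remainder: (99/4)b**2 - 198b + 396. Dividing through by 99/4 gives the monic gcd b**2 - 8b + 16.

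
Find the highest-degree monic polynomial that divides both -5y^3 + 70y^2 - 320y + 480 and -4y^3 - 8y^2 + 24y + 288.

By polynomial division,
  -5y^3 + 70y^2 - 320y + 480 = (5/4)(-4y^3 - 8y^2 + 24y + 288) + (80y^2 - 350y + 120)
  -4y^3 - 8y^2 + 24y + 288 = (-(1/20)y - 51/160)(80y^2 - 350y + 120) + (-(1305/16)y + 1305/4)
  80y^2 - 350y + 120 = (-(256/261)y + 32/87)(-(1305/16)y + 1305/4) + (0)
Last nonzero remainder: -(1305/16)y + 1305/4. Dividing through by -1305/16 gives the monic gcd y - 4.

y - 4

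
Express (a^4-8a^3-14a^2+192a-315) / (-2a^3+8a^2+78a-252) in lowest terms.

(-a^2-2a+15)/(2a+12)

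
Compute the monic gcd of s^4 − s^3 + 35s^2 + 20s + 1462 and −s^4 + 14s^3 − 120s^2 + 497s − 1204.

Repeated division with remainder:
  s^4 − s^3 + 35s^2 + 20s + 1462 = (−1)(−s^4 + 14s^3 − 120s^2 + 497s − 1204) + (13s^3 − 85s^2 + 517s + 258)
  −s^4 + 14s^3 − 120s^2 + 497s − 1204 = (−(1/13)s + 97/169)(13s^3 − 85s^2 + 517s + 258) + (−(5314/169)s^2 + (37198/169)s − 228502/169)
  13s^3 − 85s^2 + 517s + 258 = (−(2197/5314)s − 507/2657)(−(5314/169)s^2 + (37198/169)s − 228502/169) + (0)
Last nonzero remainder: −(5314/169)s^2 + (37198/169)s − 228502/169. Dividing through by −5314/169 gives the monic gcd s^2 − 7s + 43.

s^2 − 7s + 43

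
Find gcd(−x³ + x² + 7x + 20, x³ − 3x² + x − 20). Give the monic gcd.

Repeated division with remainder:
  −x³ + x² + 7x + 20 = (−1)(x³ − 3x² + x − 20) + (−2x² + 8x)
  x³ − 3x² + x − 20 = (−(1/2)x − 1/2)(−2x² + 8x) + (5x − 20)
  −2x² + 8x = (−(2/5)x)(5x − 20) + (0)
Last nonzero remainder: 5x − 20. Dividing through by 5 gives the monic gcd x − 4.

x − 4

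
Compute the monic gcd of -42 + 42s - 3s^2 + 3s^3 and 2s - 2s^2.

-1 + s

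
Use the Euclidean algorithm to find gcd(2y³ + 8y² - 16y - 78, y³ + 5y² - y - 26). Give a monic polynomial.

By polynomial division,
  2y³ + 8y² - 16y - 78 = (2)(y³ + 5y² - y - 26) + (-2y² - 14y - 26)
  y³ + 5y² - y - 26 = (-(1/2)y + 1)(-2y² - 14y - 26) + (0)
Last nonzero remainder: -2y² - 14y - 26. Dividing through by -2 gives the monic gcd y² + 7y + 13.

y² + 7y + 13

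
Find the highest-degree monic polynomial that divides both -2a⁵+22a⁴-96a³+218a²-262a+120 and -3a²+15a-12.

Repeated division with remainder:
  -2a⁵+22a⁴-96a³+218a²-262a+120 = ((2/3)a³-4a²+(28/3)a-10)(-3a²+15a-12) + (0)
Last nonzero remainder: -3a²+15a-12. Dividing through by -3 gives the monic gcd a²-5a+4.

a²-5a+4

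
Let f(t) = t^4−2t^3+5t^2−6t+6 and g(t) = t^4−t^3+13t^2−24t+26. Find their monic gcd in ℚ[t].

Repeated division with remainder:
  t^4−2t^3+5t^2−6t+6 = (t^4−t^3+13t^2−24t+26) + (−t^3−8t^2+18t−20)
  t^4−t^3+13t^2−24t+26 = (−t+9)(−t^3−8t^2+18t−20) + (103t^2−206t+206)
  −t^3−8t^2+18t−20 = (−(1/103)t−10/103)(103t^2−206t+206) + (0)
Last nonzero remainder: 103t^2−206t+206. Dividing through by 103 gives the monic gcd t^2−2t+2.

t^2−2t+2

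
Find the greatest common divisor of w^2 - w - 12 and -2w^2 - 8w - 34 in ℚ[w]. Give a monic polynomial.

1

Repeated division with remainder:
  w^2 - w - 12 = (-1/2)(-2w^2 - 8w - 34) + (-5w - 29)
  -2w^2 - 8w - 34 = ((2/5)w - 18/25)(-5w - 29) + (-1372/25)
  -5w - 29 = ((125/1372)w + 725/1372)(-1372/25) + (0)
The last nonzero remainder is the constant -1372/25, so the polynomials are coprime and gcd = 1.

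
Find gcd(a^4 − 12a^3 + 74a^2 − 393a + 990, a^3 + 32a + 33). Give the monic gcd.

a^2 − a + 33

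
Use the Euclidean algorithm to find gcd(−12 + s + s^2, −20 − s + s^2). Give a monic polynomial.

Apply the Euclidean algorithm:
  s^2 + s − 12 = (s^2 − s − 20) + (2s + 8)
  s^2 − s − 20 = ((1/2)s − 5/2)(2s + 8) + (0)
Last nonzero remainder: 2s + 8. Dividing through by 2 gives the monic gcd s + 4.

4 + s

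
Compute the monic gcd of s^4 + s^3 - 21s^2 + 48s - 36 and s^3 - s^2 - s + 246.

Repeated division with remainder:
  s^4 + s^3 - 21s^2 + 48s - 36 = (s + 2)(s^3 - s^2 - s + 246) + (-18s^2 - 196s - 528)
  s^3 - s^2 - s + 246 = (-(1/18)s + 107/162)(-18s^2 - 196s - 528) + ((8029/81)s + 16058/27)
  -18s^2 - 196s - 528 = (-(1458/8029)s - 7128/8029)((8029/81)s + 16058/27) + (0)
Last nonzero remainder: (8029/81)s + 16058/27. Dividing through by 8029/81 gives the monic gcd s + 6.

s + 6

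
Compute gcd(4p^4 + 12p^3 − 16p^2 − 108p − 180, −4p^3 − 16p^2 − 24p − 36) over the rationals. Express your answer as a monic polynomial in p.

Repeated division with remainder:
  4p^4 + 12p^3 − 16p^2 − 108p − 180 = (−p + 1)(−4p^3 − 16p^2 − 24p − 36) + (−24p^2 − 120p − 144)
  −4p^3 − 16p^2 − 24p − 36 = ((1/6)p − 1/6)(−24p^2 − 120p − 144) + (−20p − 60)
  −24p^2 − 120p − 144 = ((6/5)p + 12/5)(−20p − 60) + (0)
Last nonzero remainder: −20p − 60. Dividing through by −20 gives the monic gcd p + 3.

p + 3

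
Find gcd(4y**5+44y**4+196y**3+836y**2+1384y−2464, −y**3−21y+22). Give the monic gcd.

Euclidean algorithm in ℚ[y]:
  4y**5+44y**4+196y**3+836y**2+1384y−2464 = (−4y**2−44y−112)(−y**3−21y+22) + (0)
Last nonzero remainder: −y**3−21y+22. Dividing through by −1 gives the monic gcd y**3+21y−22.

y**3+21y−22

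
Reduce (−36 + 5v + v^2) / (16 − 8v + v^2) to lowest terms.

(9 + v)/(−4 + v)

Repeated division with remainder:
  v^2 + 5v − 36 = (v^2 − 8v + 16) + (13v − 52)
  v^2 − 8v + 16 = ((1/13)v − 4/13)(13v − 52) + (0)
Last nonzero remainder: 13v − 52. Dividing through by 13 gives the monic gcd v − 4.
Cancel v − 4 from numerator and denominator to get the reduced form.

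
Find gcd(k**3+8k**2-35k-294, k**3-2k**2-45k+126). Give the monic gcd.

k**2+k-42

By polynomial division,
  k**3+8k**2-35k-294 = (k**3-2k**2-45k+126) + (10k**2+10k-420)
  k**3-2k**2-45k+126 = ((1/10)k-3/10)(10k**2+10k-420) + (0)
Last nonzero remainder: 10k**2+10k-420. Dividing through by 10 gives the monic gcd k**2+k-42.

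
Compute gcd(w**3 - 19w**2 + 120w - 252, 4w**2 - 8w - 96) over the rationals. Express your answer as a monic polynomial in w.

Apply the Euclidean algorithm:
  w**3 - 19w**2 + 120w - 252 = ((1/4)w - 17/4)(4w**2 - 8w - 96) + (110w - 660)
  4w**2 - 8w - 96 = ((2/55)w + 8/55)(110w - 660) + (0)
Last nonzero remainder: 110w - 660. Dividing through by 110 gives the monic gcd w - 6.

w - 6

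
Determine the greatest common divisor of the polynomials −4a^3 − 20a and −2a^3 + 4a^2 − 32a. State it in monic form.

a

By polynomial division,
  −4a^3 − 20a = (2)(−2a^3 + 4a^2 − 32a) + (−8a^2 + 44a)
  −2a^3 + 4a^2 − 32a = ((1/4)a + 7/8)(−8a^2 + 44a) + (−(141/2)a)
  −8a^2 + 44a = ((16/141)a − 88/141)(−(141/2)a) + (0)
Last nonzero remainder: −(141/2)a. Dividing through by −141/2 gives the monic gcd a.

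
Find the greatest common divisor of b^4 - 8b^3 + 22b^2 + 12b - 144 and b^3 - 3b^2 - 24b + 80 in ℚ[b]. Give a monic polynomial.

b - 4

By polynomial division,
  b^4 - 8b^3 + 22b^2 + 12b - 144 = (b - 5)(b^3 - 3b^2 - 24b + 80) + (31b^2 - 188b + 256)
  b^3 - 3b^2 - 24b + 80 = ((1/31)b + 95/961)(31b^2 - 188b + 256) + (-(13140/961)b + 52560/961)
  31b^2 - 188b + 256 = (-(29791/13140)b + 15376/3285)(-(13140/961)b + 52560/961) + (0)
Last nonzero remainder: -(13140/961)b + 52560/961. Dividing through by -13140/961 gives the monic gcd b - 4.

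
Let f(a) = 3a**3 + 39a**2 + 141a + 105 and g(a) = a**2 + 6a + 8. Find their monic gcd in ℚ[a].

Euclidean algorithm in ℚ[a]:
  3a**3 + 39a**2 + 141a + 105 = (3a + 21)(a**2 + 6a + 8) + (-9a - 63)
  a**2 + 6a + 8 = (-(1/9)a + 1/9)(-9a - 63) + (15)
  -9a - 63 = (-(3/5)a - 21/5)(15) + (0)
The last nonzero remainder is the constant 15, so the polynomials are coprime and gcd = 1.

1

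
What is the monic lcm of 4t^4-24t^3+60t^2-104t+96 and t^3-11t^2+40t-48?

By polynomial division,
  4t^4-24t^3+60t^2-104t+96 = (4t+20)(t^3-11t^2+40t-48) + (120t^2-712t+1056)
  t^3-11t^2+40t-48 = ((1/120)t-19/450)(120t^2-712t+1056) + ((256/225)t-256/75)
  120t^2-712t+1056 = ((3375/32)t-2475/8)((256/225)t-256/75) + (0)
Last nonzero remainder: (256/225)t-256/75. Dividing through by 256/225 gives the monic gcd t-3.
Then lcm(f, g) = f·g / gcd(f, g); expanding and making the result monic gives the answer.

t^6-14t^5+79t^4-242t^3+472t^2-608t+384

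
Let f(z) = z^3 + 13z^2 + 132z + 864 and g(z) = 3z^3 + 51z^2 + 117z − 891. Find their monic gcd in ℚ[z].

Repeated division with remainder:
  z^3 + 13z^2 + 132z + 864 = (1/3)(3z^3 + 51z^2 + 117z − 891) + (−4z^2 + 93z + 1161)
  3z^3 + 51z^2 + 117z − 891 = (−(3/4)z − 483/16)(−4z^2 + 93z + 1161) + ((60723/16)z + 546507/16)
  −4z^2 + 93z + 1161 = (−(64/60723)z + 688/20241)((60723/16)z + 546507/16) + (0)
Last nonzero remainder: (60723/16)z + 546507/16. Dividing through by 60723/16 gives the monic gcd z + 9.

z + 9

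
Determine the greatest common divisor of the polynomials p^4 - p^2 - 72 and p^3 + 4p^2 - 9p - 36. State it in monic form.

p^2 - 9

By polynomial division,
  p^4 - p^2 - 72 = (p - 4)(p^3 + 4p^2 - 9p - 36) + (24p^2 - 216)
  p^3 + 4p^2 - 9p - 36 = ((1/24)p + 1/6)(24p^2 - 216) + (0)
Last nonzero remainder: 24p^2 - 216. Dividing through by 24 gives the monic gcd p^2 - 9.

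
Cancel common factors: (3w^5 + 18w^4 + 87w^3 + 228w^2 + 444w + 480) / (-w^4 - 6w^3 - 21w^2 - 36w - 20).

(-3w^2 - 3w - 24)/(w + 1)

Euclidean algorithm in ℚ[w]:
  3w^5 + 18w^4 + 87w^3 + 228w^2 + 444w + 480 = (-3w)(-w^4 - 6w^3 - 21w^2 - 36w - 20) + (24w^3 + 120w^2 + 384w + 480)
  -w^4 - 6w^3 - 21w^2 - 36w - 20 = (-(1/24)w - 1/24)(24w^3 + 120w^2 + 384w + 480) + (0)
Last nonzero remainder: 24w^3 + 120w^2 + 384w + 480. Dividing through by 24 gives the monic gcd w^3 + 5w^2 + 16w + 20.
Cancel w^3 + 5w^2 + 16w + 20 from numerator and denominator to get the reduced form.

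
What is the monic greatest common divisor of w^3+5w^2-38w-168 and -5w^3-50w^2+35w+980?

w+7

Euclidean algorithm in ℚ[w]:
  w^3+5w^2-38w-168 = (-1/5)(-5w^3-50w^2+35w+980) + (-5w^2-31w+28)
  -5w^3-50w^2+35w+980 = (w+19/5)(-5w^2-31w+28) + ((624/5)w+4368/5)
  -5w^2-31w+28 = (-(25/624)w+5/156)((624/5)w+4368/5) + (0)
Last nonzero remainder: (624/5)w+4368/5. Dividing through by 624/5 gives the monic gcd w+7.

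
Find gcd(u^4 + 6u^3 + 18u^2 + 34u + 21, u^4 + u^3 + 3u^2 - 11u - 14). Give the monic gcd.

u^3 + 3u^2 + 9u + 7

Apply the Euclidean algorithm:
  u^4 + 6u^3 + 18u^2 + 34u + 21 = (u^4 + u^3 + 3u^2 - 11u - 14) + (5u^3 + 15u^2 + 45u + 35)
  u^4 + u^3 + 3u^2 - 11u - 14 = ((1/5)u - 2/5)(5u^3 + 15u^2 + 45u + 35) + (0)
Last nonzero remainder: 5u^3 + 15u^2 + 45u + 35. Dividing through by 5 gives the monic gcd u^3 + 3u^2 + 9u + 7.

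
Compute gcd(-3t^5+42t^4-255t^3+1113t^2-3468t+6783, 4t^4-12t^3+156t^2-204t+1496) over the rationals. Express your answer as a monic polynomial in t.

t^2+17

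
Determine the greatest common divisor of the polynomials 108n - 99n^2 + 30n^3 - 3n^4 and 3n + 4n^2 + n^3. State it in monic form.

Repeated division with remainder:
  -3n^4 + 30n^3 - 99n^2 + 108n = (-3n + 42)(n^3 + 4n^2 + 3n) + (-258n^2 - 18n)
  n^3 + 4n^2 + 3n = (-(1/258)n - 169/11094)(-258n^2 - 18n) + ((5040/1849)n)
  -258n^2 - 18n = (-(79507/840)n - 1849/280)((5040/1849)n) + (0)
Last nonzero remainder: (5040/1849)n. Dividing through by 5040/1849 gives the monic gcd n.

n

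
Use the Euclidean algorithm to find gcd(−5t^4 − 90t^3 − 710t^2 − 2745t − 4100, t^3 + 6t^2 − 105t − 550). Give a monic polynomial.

t + 5

Repeated division with remainder:
  −5t^4 − 90t^3 − 710t^2 − 2745t − 4100 = (−5t − 60)(t^3 + 6t^2 − 105t − 550) + (−875t^2 − 11795t − 37100)
  t^3 + 6t^2 − 105t − 550 = (−(1/875)t + 187/21875)(−875t^2 − 11795t − 37100) + (−(29106/625)t − 29106/125)
  −875t^2 − 11795t − 37100 = ((78125/4158)t + 331250/2079)(−(29106/625)t − 29106/125) + (0)
Last nonzero remainder: −(29106/625)t − 29106/125. Dividing through by −29106/625 gives the monic gcd t + 5.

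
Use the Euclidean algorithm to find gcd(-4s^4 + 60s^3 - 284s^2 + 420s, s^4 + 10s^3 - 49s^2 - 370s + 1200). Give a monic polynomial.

s^2 - 8s + 15

Repeated division with remainder:
  -4s^4 + 60s^3 - 284s^2 + 420s = (-4)(s^4 + 10s^3 - 49s^2 - 370s + 1200) + (100s^3 - 480s^2 - 1060s + 4800)
  s^4 + 10s^3 - 49s^2 - 370s + 1200 = ((1/100)s + 37/250)(100s^3 - 480s^2 - 1060s + 4800) + ((816/25)s^2 - (6528/25)s + 2448/5)
  100s^3 - 480s^2 - 1060s + 4800 = ((625/204)s + 500/51)((816/25)s^2 - (6528/25)s + 2448/5) + (0)
Last nonzero remainder: (816/25)s^2 - (6528/25)s + 2448/5. Dividing through by 816/25 gives the monic gcd s^2 - 8s + 15.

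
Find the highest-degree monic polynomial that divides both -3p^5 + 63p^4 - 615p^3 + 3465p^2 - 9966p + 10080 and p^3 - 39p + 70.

p^2 - 7p + 10

By polynomial division,
  -3p^5 + 63p^4 - 615p^3 + 3465p^2 - 9966p + 10080 = (-3p^2 + 63p - 732)(p^3 - 39p + 70) + (6132p^2 - 42924p + 61320)
  p^3 - 39p + 70 = ((1/6132)p + 1/876)(6132p^2 - 42924p + 61320) + (0)
Last nonzero remainder: 6132p^2 - 42924p + 61320. Dividing through by 6132 gives the monic gcd p^2 - 7p + 10.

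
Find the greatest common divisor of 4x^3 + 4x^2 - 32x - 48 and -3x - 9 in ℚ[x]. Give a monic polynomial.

1

Repeated division with remainder:
  4x^3 + 4x^2 - 32x - 48 = (-(4/3)x^2 + (8/3)x + 8/3)(-3x - 9) + (-24)
  -3x - 9 = ((1/8)x + 3/8)(-24) + (0)
The last nonzero remainder is the constant -24, so the polynomials are coprime and gcd = 1.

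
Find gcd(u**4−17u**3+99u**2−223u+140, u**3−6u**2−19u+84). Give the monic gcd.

u−7

Apply the Euclidean algorithm:
  u**4−17u**3+99u**2−223u+140 = (u−11)(u**3−6u**2−19u+84) + (52u**2−516u+1064)
  u**3−6u**2−19u+84 = ((1/52)u+51/676)(52u**2−516u+1064) + (−(90/169)u+630/169)
  52u**2−516u+1064 = (−(4394/45)u+12844/45)(−(90/169)u+630/169) + (0)
Last nonzero remainder: −(90/169)u+630/169. Dividing through by −90/169 gives the monic gcd u−7.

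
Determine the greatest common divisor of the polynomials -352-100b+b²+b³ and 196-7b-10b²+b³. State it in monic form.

Repeated division with remainder:
  b³+b²-100b-352 = (b³-10b²-7b+196) + (11b²-93b-548)
  b³-10b²-7b+196 = ((1/11)b-17/121)(11b²-93b-548) + ((3600/121)b+14400/121)
  11b²-93b-548 = ((1331/3600)b-16577/3600)((3600/121)b+14400/121) + (0)
Last nonzero remainder: (3600/121)b+14400/121. Dividing through by 3600/121 gives the monic gcd b+4.

4+b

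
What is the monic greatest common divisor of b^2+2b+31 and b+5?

1

Apply the Euclidean algorithm:
  b^2+2b+31 = (b-3)(b+5) + (46)
  b+5 = ((1/46)b+5/46)(46) + (0)
The last nonzero remainder is the constant 46, so the polynomials are coprime and gcd = 1.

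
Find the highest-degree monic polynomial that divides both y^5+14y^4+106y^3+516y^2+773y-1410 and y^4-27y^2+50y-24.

y^2+5y-6

Apply the Euclidean algorithm:
  y^5+14y^4+106y^3+516y^2+773y-1410 = (y+14)(y^4-27y^2+50y-24) + (133y^3+844y^2+97y-1074)
  y^4-27y^2+50y-24 = ((1/133)y-844/17689)(133y^3+844y^2+97y-1074) + ((221832/17689)y^2+(1109160/17689)y-1330992/17689)
  133y^3+844y^2+97y-1074 = ((2352637/221832)y+3166331/221832)((221832/17689)y^2+(1109160/17689)y-1330992/17689) + (0)
Last nonzero remainder: (221832/17689)y^2+(1109160/17689)y-1330992/17689. Dividing through by 221832/17689 gives the monic gcd y^2+5y-6.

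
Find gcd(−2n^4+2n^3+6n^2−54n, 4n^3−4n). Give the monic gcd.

n

Apply the Euclidean algorithm:
  −2n^4+2n^3+6n^2−54n = (−(1/2)n+1/2)(4n^3−4n) + (4n^2−52n)
  4n^3−4n = (n+13)(4n^2−52n) + (672n)
  4n^2−52n = ((1/168)n−13/168)(672n) + (0)
Last nonzero remainder: 672n. Dividing through by 672 gives the monic gcd n.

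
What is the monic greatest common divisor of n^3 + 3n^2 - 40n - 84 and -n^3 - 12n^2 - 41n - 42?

Apply the Euclidean algorithm:
  n^3 + 3n^2 - 40n - 84 = (-1)(-n^3 - 12n^2 - 41n - 42) + (-9n^2 - 81n - 126)
  -n^3 - 12n^2 - 41n - 42 = ((1/9)n + 1/3)(-9n^2 - 81n - 126) + (0)
Last nonzero remainder: -9n^2 - 81n - 126. Dividing through by -9 gives the monic gcd n^2 + 9n + 14.

n^2 + 9n + 14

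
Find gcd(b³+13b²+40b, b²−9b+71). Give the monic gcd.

Euclidean algorithm in ℚ[b]:
  b³+13b²+40b = (b+22)(b²−9b+71) + (167b−1562)
  b²−9b+71 = ((1/167)b+59/27889)(167b−1562) + (2072277/27889)
  167b−1562 = ((4657463/2072277)b−613558/29187)(2072277/27889) + (0)
The last nonzero remainder is the constant 2072277/27889, so the polynomials are coprime and gcd = 1.

1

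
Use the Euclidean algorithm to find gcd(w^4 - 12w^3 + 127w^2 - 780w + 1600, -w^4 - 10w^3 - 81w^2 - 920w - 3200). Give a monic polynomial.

w^2 - 3w + 80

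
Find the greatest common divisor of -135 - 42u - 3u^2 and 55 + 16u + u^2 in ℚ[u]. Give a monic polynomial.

5 + u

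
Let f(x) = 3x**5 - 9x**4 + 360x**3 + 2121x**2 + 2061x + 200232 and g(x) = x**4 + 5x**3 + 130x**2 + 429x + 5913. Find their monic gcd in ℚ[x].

x**2 - 3x + 81

Apply the Euclidean algorithm:
  3x**5 - 9x**4 + 360x**3 + 2121x**2 + 2061x + 200232 = (3x - 24)(x**4 + 5x**3 + 130x**2 + 429x + 5913) + (90x**3 + 3954x**2 - 5382x + 342144)
  x**4 + 5x**3 + 130x**2 + 429x + 5913 = ((1/90)x - 292/675)(90x**3 + 3954x**2 - 5382x + 342144) + ((427561/225)x**2 - (427561/75)x + 3848049/25)
  90x**3 + 3954x**2 - 5382x + 342144 = ((20250/427561)x + 950400/427561)((427561/225)x**2 - (427561/75)x + 3848049/25) + (0)
Last nonzero remainder: (427561/225)x**2 - (427561/75)x + 3848049/25. Dividing through by 427561/225 gives the monic gcd x**2 - 3x + 81.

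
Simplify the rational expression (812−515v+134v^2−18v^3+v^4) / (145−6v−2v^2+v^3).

(28−11v+v^2)/(5+v)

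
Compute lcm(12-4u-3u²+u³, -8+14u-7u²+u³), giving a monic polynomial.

48-76u+20u²+15u³-8u⁴+u⁵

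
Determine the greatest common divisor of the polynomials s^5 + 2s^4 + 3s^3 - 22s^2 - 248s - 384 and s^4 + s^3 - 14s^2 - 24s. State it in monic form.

By polynomial division,
  s^5 + 2s^4 + 3s^3 - 22s^2 - 248s - 384 = (s + 1)(s^4 + s^3 - 14s^2 - 24s) + (16s^3 + 16s^2 - 224s - 384)
  s^4 + s^3 - 14s^2 - 24s = ((1/16)s)(16s^3 + 16s^2 - 224s - 384) + (0)
Last nonzero remainder: 16s^3 + 16s^2 - 224s - 384. Dividing through by 16 gives the monic gcd s^3 + s^2 - 14s - 24.

s^3 + s^2 - 14s - 24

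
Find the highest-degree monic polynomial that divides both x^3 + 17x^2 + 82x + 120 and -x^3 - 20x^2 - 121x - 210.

x^2 + 13x + 30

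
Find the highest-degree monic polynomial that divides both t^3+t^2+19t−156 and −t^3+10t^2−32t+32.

t−4

By polynomial division,
  t^3+t^2+19t−156 = (−1)(−t^3+10t^2−32t+32) + (11t^2−13t−124)
  −t^3+10t^2−32t+32 = (−(1/11)t+97/121)(11t^2−13t−124) + (−(3975/121)t+15900/121)
  11t^2−13t−124 = (−(1331/3975)t−3751/3975)(−(3975/121)t+15900/121) + (0)
Last nonzero remainder: −(3975/121)t+15900/121. Dividing through by −3975/121 gives the monic gcd t−4.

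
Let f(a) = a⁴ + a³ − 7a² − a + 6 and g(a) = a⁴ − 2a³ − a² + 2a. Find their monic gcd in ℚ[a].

Euclidean algorithm in ℚ[a]:
  a⁴ + a³ − 7a² − a + 6 = (a⁴ − 2a³ − a² + 2a) + (3a³ − 6a² − 3a + 6)
  a⁴ − 2a³ − a² + 2a = ((1/3)a)(3a³ − 6a² − 3a + 6) + (0)
Last nonzero remainder: 3a³ − 6a² − 3a + 6. Dividing through by 3 gives the monic gcd a³ − 2a² − a + 2.

a³ − 2a² − a + 2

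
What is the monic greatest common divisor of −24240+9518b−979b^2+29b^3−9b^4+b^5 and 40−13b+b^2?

40−13b+b^2

Repeated division with remainder:
  b^5−9b^4+29b^3−979b^2+9518b−24240 = (b^3+4b^2+41b−606)(b^2−13b+40) + (0)
The last nonzero remainder b^2−13b+40 is already monic.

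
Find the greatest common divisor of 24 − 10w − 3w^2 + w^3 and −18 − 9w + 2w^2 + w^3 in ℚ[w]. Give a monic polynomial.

Repeated division with remainder:
  w^3 − 3w^2 − 10w + 24 = (w^3 + 2w^2 − 9w − 18) + (−5w^2 − w + 42)
  w^3 + 2w^2 − 9w − 18 = (−(1/5)w − 9/25)(−5w^2 − w + 42) + (−(24/25)w − 72/25)
  −5w^2 − w + 42 = ((125/24)w − 175/12)(−(24/25)w − 72/25) + (0)
Last nonzero remainder: −(24/25)w − 72/25. Dividing through by −24/25 gives the monic gcd w + 3.

3 + w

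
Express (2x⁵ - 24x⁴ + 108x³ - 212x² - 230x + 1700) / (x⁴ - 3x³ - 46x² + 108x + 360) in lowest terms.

Apply the Euclidean algorithm:
  2x⁵ - 24x⁴ + 108x³ - 212x² - 230x + 1700 = (2x - 18)(x⁴ - 3x³ - 46x² + 108x + 360) + (146x³ - 1256x² + 994x + 8180)
  x⁴ - 3x³ - 46x² + 108x + 360 = ((1/146)x + 409/10658)(146x³ - 1256x² + 994x + 8180) + (-(24563/5329)x² + (73689/5329)x + 245630/5329)
  146x³ - 1256x² + 994x + 8180 = (-(778034/24563)x + 4359122/24563)(-(24563/5329)x² + (73689/5329)x + 245630/5329) + (0)
Last nonzero remainder: -(24563/5329)x² + (73689/5329)x + 245630/5329. Dividing through by -24563/5329 gives the monic gcd x² - 3x - 10.
Cancel x² - 3x - 10 from numerator and denominator to get the reduced form.

(2x³ - 18x² + 74x - 170)/(x² - 36)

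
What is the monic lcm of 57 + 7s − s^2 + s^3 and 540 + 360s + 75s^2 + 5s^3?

2052 + 936s + 105s^2 + 31s^3 + 11s^4 + s^5

Apply the Euclidean algorithm:
  s^3 − s^2 + 7s + 57 = (1/5)(5s^3 + 75s^2 + 360s + 540) + (−16s^2 − 65s − 51)
  5s^3 + 75s^2 + 360s + 540 = (−(5/16)s − 875/256)(−16s^2 − 65s − 51) + ((31205/256)s + 93615/256)
  −16s^2 − 65s − 51 = (−(4096/31205)s − 4352/31205)((31205/256)s + 93615/256) + (0)
Last nonzero remainder: (31205/256)s + 93615/256. Dividing through by 31205/256 gives the monic gcd s + 3.
Then lcm(f, g) = f·g / gcd(f, g); expanding and making the result monic gives the answer.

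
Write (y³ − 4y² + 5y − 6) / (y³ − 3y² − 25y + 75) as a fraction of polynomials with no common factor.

(y² − y + 2)/(y² − 25)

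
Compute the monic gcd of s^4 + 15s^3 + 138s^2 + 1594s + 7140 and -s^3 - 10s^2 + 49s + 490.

s^2 + 17s + 70

By polynomial division,
  s^4 + 15s^3 + 138s^2 + 1594s + 7140 = (-s - 5)(-s^3 - 10s^2 + 49s + 490) + (137s^2 + 2329s + 9590)
  -s^3 - 10s^2 + 49s + 490 = (-(1/137)s + 7/137)(137s^2 + 2329s + 9590) + (0)
Last nonzero remainder: 137s^2 + 2329s + 9590. Dividing through by 137 gives the monic gcd s^2 + 17s + 70.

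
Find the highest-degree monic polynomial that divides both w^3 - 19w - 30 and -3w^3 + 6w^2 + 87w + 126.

Repeated division with remainder:
  w^3 - 19w - 30 = (-1/3)(-3w^3 + 6w^2 + 87w + 126) + (2w^2 + 10w + 12)
  -3w^3 + 6w^2 + 87w + 126 = (-(3/2)w + 21/2)(2w^2 + 10w + 12) + (0)
Last nonzero remainder: 2w^2 + 10w + 12. Dividing through by 2 gives the monic gcd w^2 + 5w + 6.

w^2 + 5w + 6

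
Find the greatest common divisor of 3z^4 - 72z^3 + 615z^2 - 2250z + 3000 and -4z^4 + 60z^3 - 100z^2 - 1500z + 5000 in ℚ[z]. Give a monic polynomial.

z^3 - 20z^2 + 125z - 250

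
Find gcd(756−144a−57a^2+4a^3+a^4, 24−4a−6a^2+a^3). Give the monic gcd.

−6+a

By polynomial division,
  a^4+4a^3−57a^2−144a+756 = (a+10)(a^3−6a^2−4a+24) + (7a^2−128a+516)
  a^3−6a^2−4a+24 = ((1/7)a+86/49)(7a^2−128a+516) + ((7200/49)a−43200/49)
  7a^2−128a+516 = ((343/7200)a−2107/3600)((7200/49)a−43200/49) + (0)
Last nonzero remainder: (7200/49)a−43200/49. Dividing through by 7200/49 gives the monic gcd a−6.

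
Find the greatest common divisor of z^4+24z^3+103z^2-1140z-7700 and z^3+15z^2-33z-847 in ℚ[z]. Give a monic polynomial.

Apply the Euclidean algorithm:
  z^4+24z^3+103z^2-1140z-7700 = (z+9)(z^3+15z^2-33z-847) + (z^2+4z-77)
  z^3+15z^2-33z-847 = (z+11)(z^2+4z-77) + (0)
The last nonzero remainder z^2+4z-77 is already monic.

z^2+4z-77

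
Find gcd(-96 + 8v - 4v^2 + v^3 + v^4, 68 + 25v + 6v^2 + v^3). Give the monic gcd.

Euclidean algorithm in ℚ[v]:
  v^4 + v^3 - 4v^2 + 8v - 96 = (v - 5)(v^3 + 6v^2 + 25v + 68) + (v^2 + 65v + 244)
  v^3 + 6v^2 + 25v + 68 = (v - 59)(v^2 + 65v + 244) + (3616v + 14464)
  v^2 + 65v + 244 = ((1/3616)v + 61/3616)(3616v + 14464) + (0)
Last nonzero remainder: 3616v + 14464. Dividing through by 3616 gives the monic gcd v + 4.

4 + v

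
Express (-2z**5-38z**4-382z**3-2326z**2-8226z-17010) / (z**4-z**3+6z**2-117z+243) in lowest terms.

(-2z**3-28z**2-188z-630)/(z**2-6z+9)

Euclidean algorithm in ℚ[z]:
  -2z**5-38z**4-382z**3-2326z**2-8226z-17010 = (-2z-40)(z**4-z**3+6z**2-117z+243) + (-410z**3-2320z**2-12420z-7290)
  z**4-z**3+6z**2-117z+243 = (-(1/410)z+273/16810)(-410z**3-2320z**2-12420z-7290) + ((22500/1681)z**2+(112500/1681)z+607500/1681)
  -410z**3-2320z**2-12420z-7290 = (-(68921/2250)z-5043/250)((22500/1681)z**2+(112500/1681)z+607500/1681) + (0)
Last nonzero remainder: (22500/1681)z**2+(112500/1681)z+607500/1681. Dividing through by 22500/1681 gives the monic gcd z**2+5z+27.
Cancel z**2+5z+27 from numerator and denominator to get the reduced form.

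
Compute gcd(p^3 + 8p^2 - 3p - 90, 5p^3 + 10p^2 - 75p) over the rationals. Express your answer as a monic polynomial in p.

By polynomial division,
  p^3 + 8p^2 - 3p - 90 = (1/5)(5p^3 + 10p^2 - 75p) + (6p^2 + 12p - 90)
  5p^3 + 10p^2 - 75p = ((5/6)p)(6p^2 + 12p - 90) + (0)
Last nonzero remainder: 6p^2 + 12p - 90. Dividing through by 6 gives the monic gcd p^2 + 2p - 15.

p^2 + 2p - 15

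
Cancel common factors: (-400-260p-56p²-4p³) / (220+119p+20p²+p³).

(-20-4p)/(11+p)

By polynomial division,
  -4p³-56p²-260p-400 = (-4)(p³+20p²+119p+220) + (24p²+216p+480)
  p³+20p²+119p+220 = ((1/24)p+11/24)(24p²+216p+480) + (0)
Last nonzero remainder: 24p²+216p+480. Dividing through by 24 gives the monic gcd p²+9p+20.
Cancel p²+9p+20 from numerator and denominator to get the reduced form.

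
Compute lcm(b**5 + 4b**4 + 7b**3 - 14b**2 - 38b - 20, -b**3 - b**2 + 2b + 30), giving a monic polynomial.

b**6 + b**5 - 5b**4 - 35b**3 + 4b**2 + 94b + 60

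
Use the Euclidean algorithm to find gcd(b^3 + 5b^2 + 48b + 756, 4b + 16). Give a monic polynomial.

Repeated division with remainder:
  b^3 + 5b^2 + 48b + 756 = ((1/4)b^2 + (1/4)b + 11)(4b + 16) + (580)
  4b + 16 = ((1/145)b + 4/145)(580) + (0)
The last nonzero remainder is the constant 580, so the polynomials are coprime and gcd = 1.

1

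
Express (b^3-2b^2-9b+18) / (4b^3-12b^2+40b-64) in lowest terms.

Repeated division with remainder:
  b^3-2b^2-9b+18 = (1/4)(4b^3-12b^2+40b-64) + (b^2-19b+34)
  4b^3-12b^2+40b-64 = (4b+64)(b^2-19b+34) + (1120b-2240)
  b^2-19b+34 = ((1/1120)b-17/1120)(1120b-2240) + (0)
Last nonzero remainder: 1120b-2240. Dividing through by 1120 gives the monic gcd b-2.
Cancel b-2 from numerator and denominator to get the reduced form.

(b^2-9)/(4b^2-4b+32)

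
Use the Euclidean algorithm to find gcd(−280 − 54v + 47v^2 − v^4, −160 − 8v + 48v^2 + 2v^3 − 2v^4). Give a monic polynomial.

−10 − 3v + v^2

Apply the Euclidean algorithm:
  −v^4 + 47v^2 − 54v − 280 = (1/2)(−2v^4 + 2v^3 + 48v^2 − 8v − 160) + (−v^3 + 23v^2 − 50v − 200)
  −2v^4 + 2v^3 + 48v^2 − 8v − 160 = (2v + 44)(−v^3 + 23v^2 − 50v − 200) + (−864v^2 + 2592v + 8640)
  −v^3 + 23v^2 − 50v − 200 = ((1/864)v − 5/216)(−864v^2 + 2592v + 8640) + (0)
Last nonzero remainder: −864v^2 + 2592v + 8640. Dividing through by −864 gives the monic gcd v^2 − 3v − 10.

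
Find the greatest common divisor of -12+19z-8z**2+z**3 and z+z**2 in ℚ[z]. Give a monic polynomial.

1

By polynomial division,
  z**3-8z**2+19z-12 = (z-9)(z**2+z) + (28z-12)
  z**2+z = ((1/28)z+5/98)(28z-12) + (30/49)
  28z-12 = ((686/15)z-98/5)(30/49) + (0)
The last nonzero remainder is the constant 30/49, so the polynomials are coprime and gcd = 1.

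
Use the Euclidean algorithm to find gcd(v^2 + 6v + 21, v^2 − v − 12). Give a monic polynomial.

Euclidean algorithm in ℚ[v]:
  v^2 + 6v + 21 = (v^2 − v − 12) + (7v + 33)
  v^2 − v − 12 = ((1/7)v − 40/49)(7v + 33) + (732/49)
  7v + 33 = ((343/732)v + 539/244)(732/49) + (0)
The last nonzero remainder is the constant 732/49, so the polynomials are coprime and gcd = 1.

1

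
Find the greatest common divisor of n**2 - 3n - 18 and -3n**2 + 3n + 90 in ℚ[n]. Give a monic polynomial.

Repeated division with remainder:
  n**2 - 3n - 18 = (-1/3)(-3n**2 + 3n + 90) + (-2n + 12)
  -3n**2 + 3n + 90 = ((3/2)n + 15/2)(-2n + 12) + (0)
Last nonzero remainder: -2n + 12. Dividing through by -2 gives the monic gcd n - 6.

n - 6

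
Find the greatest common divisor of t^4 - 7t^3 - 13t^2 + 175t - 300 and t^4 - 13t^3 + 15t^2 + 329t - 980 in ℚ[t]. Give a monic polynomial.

By polynomial division,
  t^4 - 7t^3 - 13t^2 + 175t - 300 = (t^4 - 13t^3 + 15t^2 + 329t - 980) + (6t^3 - 28t^2 - 154t + 680)
  t^4 - 13t^3 + 15t^2 + 329t - 980 = ((1/6)t - 25/18)(6t^3 - 28t^2 - 154t + 680) + ((16/9)t^2 + (16/9)t - 320/9)
  6t^3 - 28t^2 - 154t + 680 = ((27/8)t - 153/8)((16/9)t^2 + (16/9)t - 320/9) + (0)
Last nonzero remainder: (16/9)t^2 + (16/9)t - 320/9. Dividing through by 16/9 gives the monic gcd t^2 + t - 20.

t^2 + t - 20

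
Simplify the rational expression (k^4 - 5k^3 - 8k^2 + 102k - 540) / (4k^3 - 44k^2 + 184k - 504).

(k^2 - k - 30)/(4k - 28)

Repeated division with remainder:
  k^4 - 5k^3 - 8k^2 + 102k - 540 = ((1/4)k + 3/2)(4k^3 - 44k^2 + 184k - 504) + (12k^2 - 48k + 216)
  4k^3 - 44k^2 + 184k - 504 = ((1/3)k - 7/3)(12k^2 - 48k + 216) + (0)
Last nonzero remainder: 12k^2 - 48k + 216. Dividing through by 12 gives the monic gcd k^2 - 4k + 18.
Cancel k^2 - 4k + 18 from numerator and denominator to get the reduced form.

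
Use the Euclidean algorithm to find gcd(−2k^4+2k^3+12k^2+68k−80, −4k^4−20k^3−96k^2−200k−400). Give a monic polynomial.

k^2+4k+10

By polynomial division,
  −2k^4+2k^3+12k^2+68k−80 = (1/2)(−4k^4−20k^3−96k^2−200k−400) + (12k^3+60k^2+168k+120)
  −4k^4−20k^3−96k^2−200k−400 = (−(1/3)k)(12k^3+60k^2+168k+120) + (−40k^2−160k−400)
  12k^3+60k^2+168k+120 = (−(3/10)k−3/10)(−40k^2−160k−400) + (0)
Last nonzero remainder: −40k^2−160k−400. Dividing through by −40 gives the monic gcd k^2+4k+10.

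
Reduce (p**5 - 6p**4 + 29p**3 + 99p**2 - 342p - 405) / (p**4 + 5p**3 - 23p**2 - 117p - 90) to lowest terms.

(p**3 - 10p**2 + 66p - 135)/(p**2 + p - 30)

Euclidean algorithm in ℚ[p]:
  p**5 - 6p**4 + 29p**3 + 99p**2 - 342p - 405 = (p - 11)(p**4 + 5p**3 - 23p**2 - 117p - 90) + (107p**3 - 37p**2 - 1539p - 1395)
  p**4 + 5p**3 - 23p**2 - 117p - 90 = ((1/107)p + 572/11449)(107p**3 - 37p**2 - 1539p - 1395) + (-(77490/11449)p**2 - (309960/11449)p - 232470/11449)
  107p**3 - 37p**2 - 1539p - 1395 = (-(1225043/77490)p + 354919/5166)(-(77490/11449)p**2 - (309960/11449)p - 232470/11449) + (0)
Last nonzero remainder: -(77490/11449)p**2 - (309960/11449)p - 232470/11449. Dividing through by -77490/11449 gives the monic gcd p**2 + 4p + 3.
Cancel p**2 + 4p + 3 from numerator and denominator to get the reduced form.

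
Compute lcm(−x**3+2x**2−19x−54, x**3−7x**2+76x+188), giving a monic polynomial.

Euclidean algorithm in ℚ[x]:
  −x**3+2x**2−19x−54 = (−1)(x**3−7x**2+76x+188) + (−5x**2+57x+134)
  x**3−7x**2+76x+188 = (−(1/5)x−22/25)(−5x**2+57x+134) + ((3824/25)x+7648/25)
  −5x**2+57x+134 = (−(125/3824)x+1675/3824)((3824/25)x+7648/25) + (0)
Last nonzero remainder: (3824/25)x+7648/25. Dividing through by 3824/25 gives the monic gcd x+2.
Then lcm(f, g) = f·g / gcd(f, g); expanding and making the result monic gives the answer.

x**5−11x**4+131x**3−305x**2+1300x+5076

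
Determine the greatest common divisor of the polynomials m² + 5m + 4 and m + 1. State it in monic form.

m + 1

Euclidean algorithm in ℚ[m]:
  m² + 5m + 4 = (m + 4)(m + 1) + (0)
The last nonzero remainder m + 1 is already monic.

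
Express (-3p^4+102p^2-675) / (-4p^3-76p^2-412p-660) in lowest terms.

(3p^2-24p+45)/(4p+44)

Euclidean algorithm in ℚ[p]:
  -3p^4+102p^2-675 = ((3/4)p-57/4)(-4p^3-76p^2-412p-660) + (-672p^2-5376p-10080)
  -4p^3-76p^2-412p-660 = ((1/168)p+11/168)(-672p^2-5376p-10080) + (0)
Last nonzero remainder: -672p^2-5376p-10080. Dividing through by -672 gives the monic gcd p^2+8p+15.
Cancel p^2+8p+15 from numerator and denominator to get the reduced form.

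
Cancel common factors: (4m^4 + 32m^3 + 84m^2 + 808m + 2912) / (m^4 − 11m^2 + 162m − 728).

(4m + 16)/(m − 4)

Apply the Euclidean algorithm:
  4m^4 + 32m^3 + 84m^2 + 808m + 2912 = (4)(m^4 − 11m^2 + 162m − 728) + (32m^3 + 128m^2 + 160m + 5824)
  m^4 − 11m^2 + 162m − 728 = ((1/32)m − 1/8)(32m^3 + 128m^2 + 160m + 5824) + (0)
Last nonzero remainder: 32m^3 + 128m^2 + 160m + 5824. Dividing through by 32 gives the monic gcd m^3 + 4m^2 + 5m + 182.
Cancel m^3 + 4m^2 + 5m + 182 from numerator and denominator to get the reduced form.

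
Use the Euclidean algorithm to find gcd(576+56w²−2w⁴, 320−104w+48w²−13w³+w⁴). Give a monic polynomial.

Euclidean algorithm in ℚ[w]:
  −2w⁴+56w²+576 = (−2)(w⁴−13w³+48w²−104w+320) + (−26w³+152w²−208w+1216)
  w⁴−13w³+48w²−104w+320 = (−(1/26)w+93/338)(−26w³+152w²−208w+1216) + (−(308/169)w²−2464/169)
  −26w³+152w²−208w+1216 = ((2197/154)w−6422/77)(−(308/169)w²−2464/169) + (0)
Last nonzero remainder: −(308/169)w²−2464/169. Dividing through by −308/169 gives the monic gcd w²+8.

8+w²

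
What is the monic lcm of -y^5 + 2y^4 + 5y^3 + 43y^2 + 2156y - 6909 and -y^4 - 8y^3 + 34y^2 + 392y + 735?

y^7 + 6y^6 - 6y^5 - 113y^4 - 2575y^3 - 10984y^2 + 22932y + 103635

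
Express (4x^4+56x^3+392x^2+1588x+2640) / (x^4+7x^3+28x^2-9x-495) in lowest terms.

(4x+16)/(x-3)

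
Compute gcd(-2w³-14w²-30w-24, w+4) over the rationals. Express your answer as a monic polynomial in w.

w+4

Apply the Euclidean algorithm:
  -2w³-14w²-30w-24 = (-2w²-6w-6)(w+4) + (0)
The last nonzero remainder w+4 is already monic.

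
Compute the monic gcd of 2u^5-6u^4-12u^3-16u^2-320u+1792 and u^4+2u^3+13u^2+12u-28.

Euclidean algorithm in ℚ[u]:
  2u^5-6u^4-12u^3-16u^2-320u+1792 = (2u-10)(u^4+2u^3+13u^2+12u-28) + (-18u^3+90u^2-144u+1512)
  u^4+2u^3+13u^2+12u-28 = (-(1/18)u-7/18)(-18u^3+90u^2-144u+1512) + (40u^2+40u+560)
  -18u^3+90u^2-144u+1512 = (-(9/20)u+27/10)(40u^2+40u+560) + (0)
Last nonzero remainder: 40u^2+40u+560. Dividing through by 40 gives the monic gcd u^2+u+14.

u^2+u+14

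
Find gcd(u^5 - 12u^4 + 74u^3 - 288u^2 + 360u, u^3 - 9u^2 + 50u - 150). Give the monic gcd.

u^2 - 4u + 30

Apply the Euclidean algorithm:
  u^5 - 12u^4 + 74u^3 - 288u^2 + 360u = (u^2 - 3u - 3)(u^3 - 9u^2 + 50u - 150) + (-15u^2 + 60u - 450)
  u^3 - 9u^2 + 50u - 150 = (-(1/15)u + 1/3)(-15u^2 + 60u - 450) + (0)
Last nonzero remainder: -15u^2 + 60u - 450. Dividing through by -15 gives the monic gcd u^2 - 4u + 30.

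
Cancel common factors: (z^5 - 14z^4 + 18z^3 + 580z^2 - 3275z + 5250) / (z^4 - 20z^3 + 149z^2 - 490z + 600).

(z^2 + 2z - 35)/(z - 4)

Euclidean algorithm in ℚ[z]:
  z^5 - 14z^4 + 18z^3 + 580z^2 - 3275z + 5250 = (z + 6)(z^4 - 20z^3 + 149z^2 - 490z + 600) + (-11z^3 + 176z^2 - 935z + 1650)
  z^4 - 20z^3 + 149z^2 - 490z + 600 = (-(1/11)z + 4/11)(-11z^3 + 176z^2 - 935z + 1650) + (0)
Last nonzero remainder: -11z^3 + 176z^2 - 935z + 1650. Dividing through by -11 gives the monic gcd z^3 - 16z^2 + 85z - 150.
Cancel z^3 - 16z^2 + 85z - 150 from numerator and denominator to get the reduced form.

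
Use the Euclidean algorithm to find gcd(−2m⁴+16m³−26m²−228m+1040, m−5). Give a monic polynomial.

m−5

Repeated division with remainder:
  −2m⁴+16m³−26m²−228m+1040 = (−2m³+6m²+4m−208)(m−5) + (0)
The last nonzero remainder m−5 is already monic.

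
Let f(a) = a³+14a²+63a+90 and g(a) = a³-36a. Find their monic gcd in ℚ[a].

By polynomial division,
  a³+14a²+63a+90 = (a³-36a) + (14a²+99a+90)
  a³-36a = ((1/14)a-99/196)(14a²+99a+90) + ((1485/196)a+4455/98)
  14a²+99a+90 = ((2744/1485)a+196/99)((1485/196)a+4455/98) + (0)
Last nonzero remainder: (1485/196)a+4455/98. Dividing through by 1485/196 gives the monic gcd a+6.

a+6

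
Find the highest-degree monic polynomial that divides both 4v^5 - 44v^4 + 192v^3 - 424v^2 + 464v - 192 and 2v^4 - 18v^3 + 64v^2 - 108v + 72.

Euclidean algorithm in ℚ[v]:
  4v^5 - 44v^4 + 192v^3 - 424v^2 + 464v - 192 = (2v - 4)(2v^4 - 18v^3 + 64v^2 - 108v + 72) + (-8v^3 + 48v^2 - 112v + 96)
  2v^4 - 18v^3 + 64v^2 - 108v + 72 = (-(1/4)v + 3/4)(-8v^3 + 48v^2 - 112v + 96) + (0)
Last nonzero remainder: -8v^3 + 48v^2 - 112v + 96. Dividing through by -8 gives the monic gcd v^3 - 6v^2 + 14v - 12.

v^3 - 6v^2 + 14v - 12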